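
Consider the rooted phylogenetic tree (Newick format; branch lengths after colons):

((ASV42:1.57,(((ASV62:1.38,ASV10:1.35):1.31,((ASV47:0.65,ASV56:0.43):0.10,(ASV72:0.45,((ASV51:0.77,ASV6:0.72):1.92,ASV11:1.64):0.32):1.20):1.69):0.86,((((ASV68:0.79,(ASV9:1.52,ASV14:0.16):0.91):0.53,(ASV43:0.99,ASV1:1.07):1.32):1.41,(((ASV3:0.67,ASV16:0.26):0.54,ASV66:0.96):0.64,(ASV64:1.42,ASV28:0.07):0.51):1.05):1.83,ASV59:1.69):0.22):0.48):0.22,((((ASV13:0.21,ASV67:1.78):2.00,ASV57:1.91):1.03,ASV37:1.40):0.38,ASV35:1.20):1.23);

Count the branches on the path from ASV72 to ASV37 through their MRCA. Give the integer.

9

The MRCA of ASV72 and ASV37 is the root of the tree.
From ASV72 up to that node: 6 branches. From ASV37 up to the same node: 3 branches. Total: 6 + 3 = 9.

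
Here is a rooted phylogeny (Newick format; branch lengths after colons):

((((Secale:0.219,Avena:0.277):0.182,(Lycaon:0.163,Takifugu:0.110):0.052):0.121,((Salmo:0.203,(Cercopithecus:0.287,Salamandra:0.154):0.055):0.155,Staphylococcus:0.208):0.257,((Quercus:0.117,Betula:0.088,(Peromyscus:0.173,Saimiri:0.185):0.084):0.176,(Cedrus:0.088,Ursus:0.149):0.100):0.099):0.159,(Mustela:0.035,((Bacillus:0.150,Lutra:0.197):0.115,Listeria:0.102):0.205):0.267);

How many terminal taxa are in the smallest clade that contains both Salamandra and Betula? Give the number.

14

The MRCA of Salamandra and Betula is the node subtending (((Secale,Avena),(Lycaon,Takifugu)),((Salmo,(Cercopithecus,Salamandra)),Staphylococcus),((Quercus,Betula,(Peromyscus,Saimiri)),(Cedrus,Ursus))).
That clade contains 14 terminal taxa: Avena, Betula, Cedrus, Cercopithecus, Lycaon, Peromyscus, Quercus, Saimiri, Salamandra, Salmo, Secale, Staphylococcus, Takifugu, Ursus.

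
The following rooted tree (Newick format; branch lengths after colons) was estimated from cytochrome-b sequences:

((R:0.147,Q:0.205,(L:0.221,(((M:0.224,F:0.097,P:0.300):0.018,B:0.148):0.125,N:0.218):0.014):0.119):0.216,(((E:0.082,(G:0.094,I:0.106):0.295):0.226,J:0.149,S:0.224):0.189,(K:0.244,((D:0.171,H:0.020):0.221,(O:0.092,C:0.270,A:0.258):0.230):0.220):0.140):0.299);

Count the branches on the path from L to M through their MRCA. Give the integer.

5

The MRCA of L and M is the node subtending (L,(((M,F,P),B),N)).
From L up to that node: 1 branch. From M up to the same node: 4 branches. Total: 1 + 4 = 5.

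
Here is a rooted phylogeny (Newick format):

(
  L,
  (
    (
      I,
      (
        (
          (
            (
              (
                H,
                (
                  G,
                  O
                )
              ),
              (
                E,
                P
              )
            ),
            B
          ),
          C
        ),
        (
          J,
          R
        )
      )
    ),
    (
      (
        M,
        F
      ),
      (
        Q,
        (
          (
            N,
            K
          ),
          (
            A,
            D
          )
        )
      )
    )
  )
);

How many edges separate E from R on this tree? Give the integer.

7

The MRCA of E and R is the node subtending (((((H,(G,O)),(E,P)),B),C),(J,R)).
From E up to that node: 5 branches. From R up to the same node: 2 branches. Total: 5 + 2 = 7.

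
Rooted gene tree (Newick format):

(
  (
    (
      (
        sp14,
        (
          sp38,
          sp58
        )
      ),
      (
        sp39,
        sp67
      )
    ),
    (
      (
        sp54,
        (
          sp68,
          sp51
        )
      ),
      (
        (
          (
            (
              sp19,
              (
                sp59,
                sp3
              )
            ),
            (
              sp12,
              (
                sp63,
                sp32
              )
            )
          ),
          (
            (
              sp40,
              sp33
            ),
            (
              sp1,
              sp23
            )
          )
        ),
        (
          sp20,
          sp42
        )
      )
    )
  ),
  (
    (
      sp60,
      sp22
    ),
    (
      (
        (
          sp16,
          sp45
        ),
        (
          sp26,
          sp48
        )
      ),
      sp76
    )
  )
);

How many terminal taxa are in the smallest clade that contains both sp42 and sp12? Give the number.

The MRCA of sp42 and sp12 is the node subtending ((((sp19,(sp59,sp3)),(sp12,(sp63,sp32))),((sp40,sp33),(sp1,sp23))),(sp20,sp42)).
That clade contains 12 terminal taxa: sp1, sp12, sp19, sp20, sp23, sp3, sp32, sp33, sp40, sp42, sp59, sp63.

12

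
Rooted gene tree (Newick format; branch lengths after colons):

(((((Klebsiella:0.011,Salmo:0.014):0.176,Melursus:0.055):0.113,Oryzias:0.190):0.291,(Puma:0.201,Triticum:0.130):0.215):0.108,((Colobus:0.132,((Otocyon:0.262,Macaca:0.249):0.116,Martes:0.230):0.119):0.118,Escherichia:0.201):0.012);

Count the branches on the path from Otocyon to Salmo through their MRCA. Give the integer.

The MRCA of Otocyon and Salmo is the root of the tree.
From Otocyon up to that node: 5 branches. From Salmo up to the same node: 5 branches. Total: 5 + 5 = 10.

10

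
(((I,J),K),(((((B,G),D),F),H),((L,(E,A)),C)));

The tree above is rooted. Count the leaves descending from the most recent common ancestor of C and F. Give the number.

The MRCA of C and F is the node subtending (((((B,G),D),F),H),((L,(E,A)),C)).
That clade contains 9 terminal taxa: A, B, C, D, E, F, G, H, L.

9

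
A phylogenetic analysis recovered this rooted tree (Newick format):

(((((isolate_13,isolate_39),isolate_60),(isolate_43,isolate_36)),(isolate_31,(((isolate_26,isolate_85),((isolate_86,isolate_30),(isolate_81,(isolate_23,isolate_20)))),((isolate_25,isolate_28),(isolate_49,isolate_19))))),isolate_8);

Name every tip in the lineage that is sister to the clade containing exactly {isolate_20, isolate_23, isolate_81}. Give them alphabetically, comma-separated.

isolate_30, isolate_86

The clade containing exactly {isolate_20, isolate_23, isolate_81} attaches to the tree at the node subtending ((isolate_86,isolate_30),(isolate_81,(isolate_23,isolate_20))).
The other lineage descending from that same node — the sister group — is (isolate_86,isolate_30); its 2 tips in alphabetical order are the answer.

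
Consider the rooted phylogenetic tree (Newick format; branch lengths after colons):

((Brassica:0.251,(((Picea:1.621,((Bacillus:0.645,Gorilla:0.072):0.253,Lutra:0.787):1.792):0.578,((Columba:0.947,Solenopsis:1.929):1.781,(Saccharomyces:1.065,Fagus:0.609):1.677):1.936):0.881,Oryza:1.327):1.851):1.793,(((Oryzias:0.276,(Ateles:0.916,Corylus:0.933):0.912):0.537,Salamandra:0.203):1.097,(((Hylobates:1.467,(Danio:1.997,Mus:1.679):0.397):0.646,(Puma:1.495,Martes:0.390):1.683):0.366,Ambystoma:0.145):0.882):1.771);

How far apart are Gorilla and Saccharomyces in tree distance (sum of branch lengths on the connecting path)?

The path runs Gorilla → … → MRCA → … → Saccharomyces; the MRCA is the node subtending ((Picea,((Bacillus,Gorilla),Lutra)),((Columba,Solenopsis),(Saccharomyces,Fagus))).
Branch lengths along that path: 0.072 + 0.253 + 1.792 + 0.578 + 1.936 + 1.677 + 1.065 = 7.373.

7.373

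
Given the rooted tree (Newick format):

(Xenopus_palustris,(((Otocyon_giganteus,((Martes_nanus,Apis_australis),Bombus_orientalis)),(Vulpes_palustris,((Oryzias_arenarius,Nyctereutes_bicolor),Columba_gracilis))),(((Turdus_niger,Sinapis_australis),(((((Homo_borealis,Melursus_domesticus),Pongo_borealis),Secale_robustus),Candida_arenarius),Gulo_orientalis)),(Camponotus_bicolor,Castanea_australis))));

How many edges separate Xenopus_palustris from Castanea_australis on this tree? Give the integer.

5

The MRCA of Xenopus_palustris and Castanea_australis is the root of the tree.
From Xenopus_palustris up to that node: 1 branch. From Castanea_australis up to the same node: 4 branches. Total: 1 + 4 = 5.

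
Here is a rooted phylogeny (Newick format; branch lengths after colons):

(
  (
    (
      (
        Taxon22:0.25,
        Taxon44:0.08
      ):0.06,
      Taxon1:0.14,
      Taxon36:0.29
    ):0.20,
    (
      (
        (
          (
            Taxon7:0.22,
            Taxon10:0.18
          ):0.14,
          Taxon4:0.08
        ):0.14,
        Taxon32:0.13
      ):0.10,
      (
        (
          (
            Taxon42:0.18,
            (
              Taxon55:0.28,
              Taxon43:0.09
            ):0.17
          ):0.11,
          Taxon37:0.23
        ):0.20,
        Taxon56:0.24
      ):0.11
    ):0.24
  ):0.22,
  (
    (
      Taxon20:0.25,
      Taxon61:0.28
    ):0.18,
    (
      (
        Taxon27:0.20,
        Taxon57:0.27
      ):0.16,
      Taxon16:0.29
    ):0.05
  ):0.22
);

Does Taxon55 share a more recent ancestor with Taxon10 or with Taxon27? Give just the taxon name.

The MRCA of Taxon55 and Taxon10 subtends ((((Taxon7,Taxon10),Taxon4),Taxon32),(((Taxon42,(Taxon55,Taxon43)),Taxon37),Taxon56)) (9 taxa).
The MRCA of Taxon55 and Taxon27 is the root, subtending the entire tree (18 taxa).
The first is nested inside the second, so Taxon55 shares a more recent common ancestor with Taxon10.

Taxon10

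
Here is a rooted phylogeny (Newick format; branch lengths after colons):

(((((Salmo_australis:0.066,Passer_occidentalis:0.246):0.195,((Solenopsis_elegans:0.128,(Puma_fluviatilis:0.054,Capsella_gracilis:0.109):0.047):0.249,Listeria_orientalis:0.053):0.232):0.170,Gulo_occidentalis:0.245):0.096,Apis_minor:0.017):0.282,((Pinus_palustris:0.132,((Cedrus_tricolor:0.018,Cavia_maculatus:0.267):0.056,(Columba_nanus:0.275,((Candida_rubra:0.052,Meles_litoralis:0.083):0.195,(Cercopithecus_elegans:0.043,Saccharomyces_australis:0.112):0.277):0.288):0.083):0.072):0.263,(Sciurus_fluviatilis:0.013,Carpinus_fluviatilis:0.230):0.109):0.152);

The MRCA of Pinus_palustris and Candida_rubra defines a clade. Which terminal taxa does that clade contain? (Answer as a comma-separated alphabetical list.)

Tracing Pinus_palustris: it sits inside (Pinus_palustris,((Cedrus_tricolor,Cavia_maculatus),(Columba_nanus,((Candida_rubra,Meles_litoralis),(Cercopithecus_elegans,Saccharomyces_australis))))).
Tracing Candida_rubra: it sits inside (Candida_rubra,Meles_litoralis).
The smallest clade enclosing both is (Pinus_palustris,((Cedrus_tricolor,Cavia_maculatus),(Columba_nanus,((Candida_rubra,Meles_litoralis),(Cercopithecus_elegans,Saccharomyces_australis))))); the answer is its 8 terminal taxa in alphabetical order.

Candida_rubra, Cavia_maculatus, Cedrus_tricolor, Cercopithecus_elegans, Columba_nanus, Meles_litoralis, Pinus_palustris, Saccharomyces_australis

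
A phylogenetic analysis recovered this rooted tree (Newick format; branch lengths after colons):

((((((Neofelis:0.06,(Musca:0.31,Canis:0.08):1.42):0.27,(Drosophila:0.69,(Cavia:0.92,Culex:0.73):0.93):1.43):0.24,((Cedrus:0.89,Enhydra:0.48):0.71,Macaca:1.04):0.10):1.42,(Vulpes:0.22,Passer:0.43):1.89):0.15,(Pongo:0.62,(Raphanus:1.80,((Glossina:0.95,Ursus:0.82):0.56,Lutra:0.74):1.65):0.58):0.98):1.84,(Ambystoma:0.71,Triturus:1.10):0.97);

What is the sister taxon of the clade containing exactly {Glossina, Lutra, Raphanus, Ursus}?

Pongo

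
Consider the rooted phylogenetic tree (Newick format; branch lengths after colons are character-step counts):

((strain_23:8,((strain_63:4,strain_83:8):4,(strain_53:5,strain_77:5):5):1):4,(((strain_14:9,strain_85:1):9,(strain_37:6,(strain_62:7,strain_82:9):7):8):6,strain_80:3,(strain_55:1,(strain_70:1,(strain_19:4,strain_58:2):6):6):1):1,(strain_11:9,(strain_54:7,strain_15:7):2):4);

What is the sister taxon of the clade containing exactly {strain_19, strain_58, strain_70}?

The clade containing exactly {strain_19, strain_58, strain_70} attaches to the tree at the node subtending (strain_55,(strain_70,(strain_19,strain_58))).
The other lineage descending from that same node — the sister group — is the single tip strain_55.

strain_55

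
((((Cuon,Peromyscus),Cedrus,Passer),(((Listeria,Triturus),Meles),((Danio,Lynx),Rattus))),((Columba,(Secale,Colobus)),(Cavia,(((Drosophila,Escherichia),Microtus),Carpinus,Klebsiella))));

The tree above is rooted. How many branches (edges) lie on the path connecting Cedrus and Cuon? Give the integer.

3

The MRCA of Cedrus and Cuon is the node subtending ((Cuon,Peromyscus),Cedrus,Passer).
From Cedrus up to that node: 1 branch. From Cuon up to the same node: 2 branches. Total: 1 + 2 = 3.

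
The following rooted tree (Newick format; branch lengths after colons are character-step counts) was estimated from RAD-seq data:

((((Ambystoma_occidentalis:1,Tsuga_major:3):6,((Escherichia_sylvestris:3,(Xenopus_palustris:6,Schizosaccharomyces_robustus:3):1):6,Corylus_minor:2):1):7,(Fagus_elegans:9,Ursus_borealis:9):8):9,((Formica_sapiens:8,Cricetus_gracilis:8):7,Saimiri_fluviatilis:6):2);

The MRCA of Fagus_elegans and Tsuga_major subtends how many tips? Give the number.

8

The MRCA of Fagus_elegans and Tsuga_major is the node subtending (((Ambystoma_occidentalis,Tsuga_major),((Escherichia_sylvestris,(Xenopus_palustris,Schizosaccharomyces_robustus)),Corylus_minor)),(Fagus_elegans,Ursus_borealis)).
That clade contains 8 terminal taxa: Ambystoma_occidentalis, Corylus_minor, Escherichia_sylvestris, Fagus_elegans, Schizosaccharomyces_robustus, Tsuga_major, Ursus_borealis, Xenopus_palustris.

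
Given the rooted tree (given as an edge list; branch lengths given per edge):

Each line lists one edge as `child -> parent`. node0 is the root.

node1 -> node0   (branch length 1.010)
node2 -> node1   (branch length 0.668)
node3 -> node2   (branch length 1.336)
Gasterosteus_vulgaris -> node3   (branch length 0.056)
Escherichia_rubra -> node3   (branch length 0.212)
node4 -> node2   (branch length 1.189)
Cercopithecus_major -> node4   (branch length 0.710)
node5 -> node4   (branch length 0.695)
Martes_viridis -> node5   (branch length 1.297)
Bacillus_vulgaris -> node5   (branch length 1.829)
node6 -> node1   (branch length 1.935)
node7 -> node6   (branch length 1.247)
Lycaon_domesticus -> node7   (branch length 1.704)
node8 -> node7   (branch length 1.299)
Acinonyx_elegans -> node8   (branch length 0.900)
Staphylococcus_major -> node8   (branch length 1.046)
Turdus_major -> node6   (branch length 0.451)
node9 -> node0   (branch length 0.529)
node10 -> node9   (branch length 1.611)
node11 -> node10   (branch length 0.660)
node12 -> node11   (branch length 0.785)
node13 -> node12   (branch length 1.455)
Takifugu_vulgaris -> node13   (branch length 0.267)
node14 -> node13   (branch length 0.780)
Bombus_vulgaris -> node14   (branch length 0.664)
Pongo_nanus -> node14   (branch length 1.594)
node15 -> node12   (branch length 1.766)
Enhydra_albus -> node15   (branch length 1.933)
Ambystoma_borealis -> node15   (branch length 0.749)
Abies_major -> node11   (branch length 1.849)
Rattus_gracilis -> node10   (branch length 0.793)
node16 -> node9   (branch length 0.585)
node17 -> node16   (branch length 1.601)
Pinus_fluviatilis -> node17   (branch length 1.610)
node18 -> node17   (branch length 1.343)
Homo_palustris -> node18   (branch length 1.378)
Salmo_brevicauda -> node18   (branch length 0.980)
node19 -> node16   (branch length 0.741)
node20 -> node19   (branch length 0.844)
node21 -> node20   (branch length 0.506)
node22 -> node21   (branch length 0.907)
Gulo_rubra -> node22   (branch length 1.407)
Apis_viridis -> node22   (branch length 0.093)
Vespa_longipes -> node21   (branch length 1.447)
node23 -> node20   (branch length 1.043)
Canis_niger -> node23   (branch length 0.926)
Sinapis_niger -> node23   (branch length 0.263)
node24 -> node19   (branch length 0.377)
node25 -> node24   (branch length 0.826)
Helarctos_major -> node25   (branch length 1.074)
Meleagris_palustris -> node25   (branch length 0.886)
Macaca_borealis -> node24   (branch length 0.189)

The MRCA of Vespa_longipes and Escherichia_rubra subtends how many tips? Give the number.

27

The MRCA of Vespa_longipes and Escherichia_rubra is the root, so the clade is the entire tree.
That clade contains 27 terminal taxa: Abies_major, Acinonyx_elegans, Ambystoma_borealis, Apis_viridis, Bacillus_vulgaris, Bombus_vulgaris, Canis_niger, Cercopithecus_major, Enhydra_albus, Escherichia_rubra, Gasterosteus_vulgaris, Gulo_rubra, Helarctos_major, Homo_palustris, Lycaon_domesticus, Macaca_borealis, Martes_viridis, Meleagris_palustris, Pinus_fluviatilis, Pongo_nanus, Rattus_gracilis, Salmo_brevicauda, Sinapis_niger, Staphylococcus_major, Takifugu_vulgaris, Turdus_major, Vespa_longipes.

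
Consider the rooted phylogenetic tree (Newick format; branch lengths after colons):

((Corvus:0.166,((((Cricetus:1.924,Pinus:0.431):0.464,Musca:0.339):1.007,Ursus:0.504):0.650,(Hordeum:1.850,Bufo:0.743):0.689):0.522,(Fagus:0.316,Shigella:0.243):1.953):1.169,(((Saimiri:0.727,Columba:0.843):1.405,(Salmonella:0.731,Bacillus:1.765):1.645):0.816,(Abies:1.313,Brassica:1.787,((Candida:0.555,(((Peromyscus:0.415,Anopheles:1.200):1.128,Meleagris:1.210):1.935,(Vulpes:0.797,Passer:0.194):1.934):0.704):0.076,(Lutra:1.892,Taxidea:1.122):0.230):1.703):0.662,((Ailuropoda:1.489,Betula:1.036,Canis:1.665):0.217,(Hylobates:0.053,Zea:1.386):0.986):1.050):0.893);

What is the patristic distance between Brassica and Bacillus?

The path runs Brassica → … → MRCA → … → Bacillus; the MRCA is the node subtending (((Saimiri,Columba),(Salmonella,Bacillus)),(Abies,Brassica,((Candida,(((Peromyscus,Anopheles),Meleagris),(Vulpes,Passer))),(Lutra,Taxidea))),((Ailuropoda,Betula,Canis),(Hylobates,Zea))).
Branch lengths along that path: 1.787 + 0.662 + 0.816 + 1.645 + 1.765 = 6.675.

6.675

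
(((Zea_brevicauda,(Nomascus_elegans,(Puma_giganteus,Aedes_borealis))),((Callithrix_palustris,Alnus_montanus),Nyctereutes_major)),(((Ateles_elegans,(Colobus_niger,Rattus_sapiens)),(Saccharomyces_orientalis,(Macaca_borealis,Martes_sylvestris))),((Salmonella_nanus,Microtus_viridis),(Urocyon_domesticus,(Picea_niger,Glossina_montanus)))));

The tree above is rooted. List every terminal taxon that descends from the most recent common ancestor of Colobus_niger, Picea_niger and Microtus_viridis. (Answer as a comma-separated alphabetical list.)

Tracing Colobus_niger: it sits inside (Colobus_niger,Rattus_sapiens).
Tracing Picea_niger: it sits inside (Picea_niger,Glossina_montanus).
Tracing Microtus_viridis: it sits inside (Salmonella_nanus,Microtus_viridis).
The smallest clade enclosing all 3 is (((Ateles_elegans,(Colobus_niger,Rattus_sapiens)),(Saccharomyces_orientalis,(Macaca_borealis,Martes_sylvestris))),((Salmonella_nanus,Microtus_viridis),(Urocyon_domesticus,(Picea_niger,Glossina_montanus)))); the answer is its 11 terminal taxa in alphabetical order.

Ateles_elegans, Colobus_niger, Glossina_montanus, Macaca_borealis, Martes_sylvestris, Microtus_viridis, Picea_niger, Rattus_sapiens, Saccharomyces_orientalis, Salmonella_nanus, Urocyon_domesticus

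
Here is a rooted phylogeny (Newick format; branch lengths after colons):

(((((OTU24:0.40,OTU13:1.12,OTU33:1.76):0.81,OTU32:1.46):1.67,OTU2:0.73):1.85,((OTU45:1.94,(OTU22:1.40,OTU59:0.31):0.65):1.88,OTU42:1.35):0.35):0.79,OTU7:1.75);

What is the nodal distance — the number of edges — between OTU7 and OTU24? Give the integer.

The MRCA of OTU7 and OTU24 is the root of the tree.
From OTU7 up to that node: 1 branch. From OTU24 up to the same node: 5 branches. Total: 1 + 5 = 6.

6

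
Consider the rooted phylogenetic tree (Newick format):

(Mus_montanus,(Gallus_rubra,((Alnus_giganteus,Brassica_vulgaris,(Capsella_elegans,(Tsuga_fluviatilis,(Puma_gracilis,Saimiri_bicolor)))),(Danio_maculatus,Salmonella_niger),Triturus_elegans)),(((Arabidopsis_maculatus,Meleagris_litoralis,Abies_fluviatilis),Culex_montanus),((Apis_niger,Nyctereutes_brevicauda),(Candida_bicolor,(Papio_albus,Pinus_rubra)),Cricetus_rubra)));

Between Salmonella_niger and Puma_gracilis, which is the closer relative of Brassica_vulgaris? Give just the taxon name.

The MRCA of Brassica_vulgaris and Puma_gracilis subtends (Alnus_giganteus,Brassica_vulgaris,(Capsella_elegans,(Tsuga_fluviatilis,(Puma_gracilis,Saimiri_bicolor)))) (6 taxa).
The MRCA of Brassica_vulgaris and Salmonella_niger subtends ((Alnus_giganteus,Brassica_vulgaris,(Capsella_elegans,(Tsuga_fluviatilis,(Puma_gracilis,Saimiri_bicolor)))),(Danio_maculatus,Salmonella_niger),Triturus_elegans) (9 taxa).
The first is nested inside the second, so Brassica_vulgaris shares a more recent common ancestor with Puma_gracilis.

Puma_gracilis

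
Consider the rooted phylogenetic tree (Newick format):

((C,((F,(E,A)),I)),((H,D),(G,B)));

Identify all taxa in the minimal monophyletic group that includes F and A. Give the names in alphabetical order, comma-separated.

A, E, F

Tracing F: it sits inside (F,(E,A)).
Tracing A: it sits inside (E,A).
The smallest clade enclosing both is (F,(E,A)); the answer is its 3 terminal taxa in alphabetical order.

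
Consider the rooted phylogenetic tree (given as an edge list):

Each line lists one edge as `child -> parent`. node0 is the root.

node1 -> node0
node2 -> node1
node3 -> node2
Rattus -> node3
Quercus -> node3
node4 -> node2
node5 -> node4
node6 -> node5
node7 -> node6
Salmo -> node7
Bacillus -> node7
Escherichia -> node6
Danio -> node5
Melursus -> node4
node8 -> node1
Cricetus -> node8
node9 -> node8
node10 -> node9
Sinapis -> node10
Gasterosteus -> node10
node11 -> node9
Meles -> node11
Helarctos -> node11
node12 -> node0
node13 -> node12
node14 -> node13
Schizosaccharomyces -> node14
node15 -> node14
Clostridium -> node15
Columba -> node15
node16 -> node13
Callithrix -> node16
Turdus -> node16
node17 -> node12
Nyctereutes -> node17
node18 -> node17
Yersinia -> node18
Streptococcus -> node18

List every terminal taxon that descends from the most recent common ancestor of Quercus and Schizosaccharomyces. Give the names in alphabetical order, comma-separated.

Tracing Quercus: it sits inside (Rattus,Quercus).
Tracing Schizosaccharomyces: it sits inside (Schizosaccharomyces,(Clostridium,Columba)).
The smallest clade enclosing both is the whole tree (their MRCA is the root), so the answer is all 20 tips in alphabetical order.

Bacillus, Callithrix, Clostridium, Columba, Cricetus, Danio, Escherichia, Gasterosteus, Helarctos, Meles, Melursus, Nyctereutes, Quercus, Rattus, Salmo, Schizosaccharomyces, Sinapis, Streptococcus, Turdus, Yersinia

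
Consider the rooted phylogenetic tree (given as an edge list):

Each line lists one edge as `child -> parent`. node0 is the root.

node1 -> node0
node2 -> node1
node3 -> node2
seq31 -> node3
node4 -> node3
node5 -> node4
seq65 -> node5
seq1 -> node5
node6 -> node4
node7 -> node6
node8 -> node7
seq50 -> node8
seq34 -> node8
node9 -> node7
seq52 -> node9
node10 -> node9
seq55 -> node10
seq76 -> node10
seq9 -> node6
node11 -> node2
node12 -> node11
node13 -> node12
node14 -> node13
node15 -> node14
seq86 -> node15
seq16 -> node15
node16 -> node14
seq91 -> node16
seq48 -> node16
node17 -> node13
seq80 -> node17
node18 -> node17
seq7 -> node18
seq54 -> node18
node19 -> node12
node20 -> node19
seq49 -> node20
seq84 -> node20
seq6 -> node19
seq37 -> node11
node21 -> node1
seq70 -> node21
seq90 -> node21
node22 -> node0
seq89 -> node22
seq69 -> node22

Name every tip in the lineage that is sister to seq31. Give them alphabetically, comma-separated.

seq1, seq34, seq50, seq52, seq55, seq65, seq76, seq9

seq31 attaches to the tree at the node subtending (seq31,((seq65,seq1),(((seq50,seq34),(seq52,(seq55,seq76))),seq9))).
The other lineage descending from that same node — the sister group — is ((seq65,seq1),(((seq50,seq34),(seq52,(seq55,seq76))),seq9)); its 8 tips in alphabetical order are the answer.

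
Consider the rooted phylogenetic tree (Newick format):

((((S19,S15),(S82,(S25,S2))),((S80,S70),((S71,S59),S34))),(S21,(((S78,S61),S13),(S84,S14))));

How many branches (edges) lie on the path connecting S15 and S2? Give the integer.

5

The MRCA of S15 and S2 is the node subtending ((S19,S15),(S82,(S25,S2))).
From S15 up to that node: 2 branches. From S2 up to the same node: 3 branches. Total: 2 + 3 = 5.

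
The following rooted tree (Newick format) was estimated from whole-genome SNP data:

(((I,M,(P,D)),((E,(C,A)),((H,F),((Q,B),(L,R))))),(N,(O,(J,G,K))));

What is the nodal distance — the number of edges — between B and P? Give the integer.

The MRCA of B and P is the node subtending ((I,M,(P,D)),((E,(C,A)),((H,F),((Q,B),(L,R))))).
From B up to that node: 5 branches. From P up to the same node: 3 branches. Total: 5 + 3 = 8.

8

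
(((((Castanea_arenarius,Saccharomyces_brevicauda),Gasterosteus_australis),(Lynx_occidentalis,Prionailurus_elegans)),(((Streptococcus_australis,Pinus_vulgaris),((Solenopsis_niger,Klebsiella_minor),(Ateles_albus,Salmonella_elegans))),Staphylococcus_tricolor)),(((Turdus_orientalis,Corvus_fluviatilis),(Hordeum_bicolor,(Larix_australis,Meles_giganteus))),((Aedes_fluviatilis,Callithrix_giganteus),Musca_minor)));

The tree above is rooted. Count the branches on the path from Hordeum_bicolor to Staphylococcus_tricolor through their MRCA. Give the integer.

The MRCA of Hordeum_bicolor and Staphylococcus_tricolor is the root of the tree.
From Hordeum_bicolor up to that node: 4 branches. From Staphylococcus_tricolor up to the same node: 3 branches. Total: 4 + 3 = 7.

7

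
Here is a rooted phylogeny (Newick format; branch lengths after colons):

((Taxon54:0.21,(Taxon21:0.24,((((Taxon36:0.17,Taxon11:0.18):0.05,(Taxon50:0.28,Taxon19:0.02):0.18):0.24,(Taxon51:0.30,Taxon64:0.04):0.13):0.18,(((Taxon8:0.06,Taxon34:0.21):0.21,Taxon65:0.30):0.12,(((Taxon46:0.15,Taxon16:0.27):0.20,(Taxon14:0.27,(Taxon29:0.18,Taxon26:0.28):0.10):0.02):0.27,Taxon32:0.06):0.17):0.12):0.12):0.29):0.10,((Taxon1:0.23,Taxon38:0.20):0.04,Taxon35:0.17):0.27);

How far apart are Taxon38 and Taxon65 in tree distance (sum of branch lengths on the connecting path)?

1.56

The path runs Taxon38 → … → MRCA → … → Taxon65; the MRCA is the root of the tree.
Branch lengths along that path: 0.20 + 0.04 + 0.27 + 0.10 + 0.29 + 0.12 + 0.12 + 0.12 + 0.30 = 1.56.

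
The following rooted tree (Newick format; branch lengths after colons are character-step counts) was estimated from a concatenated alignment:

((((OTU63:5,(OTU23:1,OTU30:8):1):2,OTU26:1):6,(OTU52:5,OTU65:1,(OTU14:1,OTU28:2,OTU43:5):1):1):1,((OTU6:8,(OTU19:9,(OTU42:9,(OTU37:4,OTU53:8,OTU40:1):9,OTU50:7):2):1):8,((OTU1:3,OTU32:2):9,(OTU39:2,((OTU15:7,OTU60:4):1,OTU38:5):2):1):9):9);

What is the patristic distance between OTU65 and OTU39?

The path runs OTU65 → … → MRCA → … → OTU39; the MRCA is the root of the tree.
Branch lengths along that path: 1 + 1 + 1 + 9 + 9 + 1 + 2 = 24.

24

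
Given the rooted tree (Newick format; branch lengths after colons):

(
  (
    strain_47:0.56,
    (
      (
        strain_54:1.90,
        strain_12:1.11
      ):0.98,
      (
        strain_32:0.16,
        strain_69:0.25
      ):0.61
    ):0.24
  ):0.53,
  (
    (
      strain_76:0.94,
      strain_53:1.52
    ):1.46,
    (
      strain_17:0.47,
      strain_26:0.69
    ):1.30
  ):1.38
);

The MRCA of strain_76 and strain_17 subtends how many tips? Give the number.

The MRCA of strain_76 and strain_17 is the node subtending ((strain_76,strain_53),(strain_17,strain_26)).
That clade contains 4 terminal taxa: strain_17, strain_26, strain_53, strain_76.

4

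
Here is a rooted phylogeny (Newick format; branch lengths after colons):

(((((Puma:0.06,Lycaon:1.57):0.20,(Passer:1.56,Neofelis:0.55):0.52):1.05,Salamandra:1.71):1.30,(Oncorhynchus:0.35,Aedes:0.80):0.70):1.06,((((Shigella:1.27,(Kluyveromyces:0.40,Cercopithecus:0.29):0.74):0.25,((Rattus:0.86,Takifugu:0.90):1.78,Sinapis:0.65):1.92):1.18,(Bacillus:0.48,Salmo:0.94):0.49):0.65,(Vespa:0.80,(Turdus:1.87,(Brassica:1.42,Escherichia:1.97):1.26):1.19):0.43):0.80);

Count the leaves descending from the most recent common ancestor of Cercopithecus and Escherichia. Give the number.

The MRCA of Cercopithecus and Escherichia is the node subtending ((((Shigella,(Kluyveromyces,Cercopithecus)),((Rattus,Takifugu),Sinapis)),(Bacillus,Salmo)),(Vespa,(Turdus,(Brassica,Escherichia)))).
That clade contains 12 terminal taxa: Bacillus, Brassica, Cercopithecus, Escherichia, Kluyveromyces, Rattus, Salmo, Shigella, Sinapis, Takifugu, Turdus, Vespa.

12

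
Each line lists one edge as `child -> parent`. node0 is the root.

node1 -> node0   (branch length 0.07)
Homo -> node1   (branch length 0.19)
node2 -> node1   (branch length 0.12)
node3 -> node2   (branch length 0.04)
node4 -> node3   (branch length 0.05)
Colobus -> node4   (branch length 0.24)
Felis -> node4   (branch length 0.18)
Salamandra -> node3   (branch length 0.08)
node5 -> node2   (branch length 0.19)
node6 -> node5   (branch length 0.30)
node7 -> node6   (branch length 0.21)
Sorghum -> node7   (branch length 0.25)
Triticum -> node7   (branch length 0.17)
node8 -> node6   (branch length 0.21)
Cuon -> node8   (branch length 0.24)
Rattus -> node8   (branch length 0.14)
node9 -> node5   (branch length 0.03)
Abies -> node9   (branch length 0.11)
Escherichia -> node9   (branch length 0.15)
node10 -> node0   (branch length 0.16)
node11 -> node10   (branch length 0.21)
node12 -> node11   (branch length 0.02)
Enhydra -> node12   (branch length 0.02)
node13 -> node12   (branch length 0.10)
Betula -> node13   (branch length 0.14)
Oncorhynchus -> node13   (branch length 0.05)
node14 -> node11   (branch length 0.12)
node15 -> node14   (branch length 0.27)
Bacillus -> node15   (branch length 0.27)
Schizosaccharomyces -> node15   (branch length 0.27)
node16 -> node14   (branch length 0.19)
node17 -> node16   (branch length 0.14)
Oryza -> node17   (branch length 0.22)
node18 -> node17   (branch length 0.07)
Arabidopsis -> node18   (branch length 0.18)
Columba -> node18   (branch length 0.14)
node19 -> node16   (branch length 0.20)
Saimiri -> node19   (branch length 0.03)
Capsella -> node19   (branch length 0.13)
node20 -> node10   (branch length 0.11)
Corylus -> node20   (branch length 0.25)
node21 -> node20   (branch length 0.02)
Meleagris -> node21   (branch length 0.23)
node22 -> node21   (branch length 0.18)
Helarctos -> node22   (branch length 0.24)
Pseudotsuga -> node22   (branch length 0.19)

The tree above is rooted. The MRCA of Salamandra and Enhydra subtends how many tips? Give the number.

24

The MRCA of Salamandra and Enhydra is the root, so the clade is the entire tree.
That clade contains 24 terminal taxa: Abies, Arabidopsis, Bacillus, Betula, Capsella, Colobus, Columba, Corylus, Cuon, Enhydra, Escherichia, Felis, Helarctos, Homo, Meleagris, Oncorhynchus, Oryza, Pseudotsuga, Rattus, Saimiri, Salamandra, Schizosaccharomyces, Sorghum, Triticum.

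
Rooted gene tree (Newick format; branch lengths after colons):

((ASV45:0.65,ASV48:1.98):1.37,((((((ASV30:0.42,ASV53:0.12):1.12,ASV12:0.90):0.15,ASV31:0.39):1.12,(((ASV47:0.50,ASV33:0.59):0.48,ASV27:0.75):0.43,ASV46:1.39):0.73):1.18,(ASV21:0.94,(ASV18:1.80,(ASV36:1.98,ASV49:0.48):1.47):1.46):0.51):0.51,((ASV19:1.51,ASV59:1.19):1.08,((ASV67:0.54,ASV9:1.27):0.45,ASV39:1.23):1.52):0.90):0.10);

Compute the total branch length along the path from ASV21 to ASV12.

4.80

The path runs ASV21 → … → MRCA → … → ASV12; the MRCA is the node subtending (((((ASV30,ASV53),ASV12),ASV31),(((ASV47,ASV33),ASV27),ASV46)),(ASV21,(ASV18,(ASV36,ASV49)))).
Branch lengths along that path: 0.94 + 0.51 + 1.18 + 1.12 + 0.15 + 0.90 = 4.80.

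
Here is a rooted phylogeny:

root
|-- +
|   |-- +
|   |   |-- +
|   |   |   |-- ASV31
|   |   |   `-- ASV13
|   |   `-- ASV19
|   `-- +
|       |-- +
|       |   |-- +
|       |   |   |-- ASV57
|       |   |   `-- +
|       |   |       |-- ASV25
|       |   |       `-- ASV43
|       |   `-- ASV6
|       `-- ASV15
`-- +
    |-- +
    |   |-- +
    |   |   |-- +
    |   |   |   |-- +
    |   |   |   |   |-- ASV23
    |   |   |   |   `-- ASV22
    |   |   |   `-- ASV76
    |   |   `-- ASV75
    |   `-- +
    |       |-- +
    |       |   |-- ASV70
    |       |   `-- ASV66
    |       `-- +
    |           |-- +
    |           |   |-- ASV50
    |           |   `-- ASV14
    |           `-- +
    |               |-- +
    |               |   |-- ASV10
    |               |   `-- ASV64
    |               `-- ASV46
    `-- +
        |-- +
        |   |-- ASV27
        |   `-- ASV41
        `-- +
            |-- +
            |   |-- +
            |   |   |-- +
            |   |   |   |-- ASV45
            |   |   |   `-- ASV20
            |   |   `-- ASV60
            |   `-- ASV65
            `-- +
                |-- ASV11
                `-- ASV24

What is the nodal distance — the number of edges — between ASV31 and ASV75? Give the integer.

8

The MRCA of ASV31 and ASV75 is the root of the tree.
From ASV31 up to that node: 4 branches. From ASV75 up to the same node: 4 branches. Total: 4 + 4 = 8.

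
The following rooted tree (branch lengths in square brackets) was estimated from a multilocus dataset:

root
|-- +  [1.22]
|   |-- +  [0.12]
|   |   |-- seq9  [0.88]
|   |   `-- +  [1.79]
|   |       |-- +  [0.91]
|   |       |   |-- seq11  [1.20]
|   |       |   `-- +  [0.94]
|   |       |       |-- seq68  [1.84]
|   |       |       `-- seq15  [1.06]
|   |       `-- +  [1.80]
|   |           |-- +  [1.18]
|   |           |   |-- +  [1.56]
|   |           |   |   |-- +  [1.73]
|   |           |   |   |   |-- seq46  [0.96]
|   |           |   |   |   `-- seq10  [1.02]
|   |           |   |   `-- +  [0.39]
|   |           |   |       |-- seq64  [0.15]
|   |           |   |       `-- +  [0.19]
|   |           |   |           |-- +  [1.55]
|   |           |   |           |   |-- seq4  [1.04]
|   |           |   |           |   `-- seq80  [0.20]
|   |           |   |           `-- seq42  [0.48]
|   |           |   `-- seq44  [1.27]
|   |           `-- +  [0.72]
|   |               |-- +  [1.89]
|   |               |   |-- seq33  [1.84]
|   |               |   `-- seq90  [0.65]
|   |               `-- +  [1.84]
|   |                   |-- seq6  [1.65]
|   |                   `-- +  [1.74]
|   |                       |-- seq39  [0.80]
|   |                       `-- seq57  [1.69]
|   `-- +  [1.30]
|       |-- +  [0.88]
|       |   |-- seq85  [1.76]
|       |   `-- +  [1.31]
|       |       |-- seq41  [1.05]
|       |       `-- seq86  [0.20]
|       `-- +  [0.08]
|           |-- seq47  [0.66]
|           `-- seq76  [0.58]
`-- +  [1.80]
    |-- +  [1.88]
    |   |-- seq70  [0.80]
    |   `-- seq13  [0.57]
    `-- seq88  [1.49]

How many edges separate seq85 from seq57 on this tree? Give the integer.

10

The MRCA of seq85 and seq57 is the node subtending ((seq9,((seq11,(seq68,seq15)),((((seq46,seq10),(seq64,((seq4,seq80),seq42))),seq44),((seq33,seq90),(seq6,(seq39,seq57)))))),((seq85,(seq41,seq86)),(seq47,seq76))).
From seq85 up to that node: 3 branches. From seq57 up to the same node: 7 branches. Total: 3 + 7 = 10.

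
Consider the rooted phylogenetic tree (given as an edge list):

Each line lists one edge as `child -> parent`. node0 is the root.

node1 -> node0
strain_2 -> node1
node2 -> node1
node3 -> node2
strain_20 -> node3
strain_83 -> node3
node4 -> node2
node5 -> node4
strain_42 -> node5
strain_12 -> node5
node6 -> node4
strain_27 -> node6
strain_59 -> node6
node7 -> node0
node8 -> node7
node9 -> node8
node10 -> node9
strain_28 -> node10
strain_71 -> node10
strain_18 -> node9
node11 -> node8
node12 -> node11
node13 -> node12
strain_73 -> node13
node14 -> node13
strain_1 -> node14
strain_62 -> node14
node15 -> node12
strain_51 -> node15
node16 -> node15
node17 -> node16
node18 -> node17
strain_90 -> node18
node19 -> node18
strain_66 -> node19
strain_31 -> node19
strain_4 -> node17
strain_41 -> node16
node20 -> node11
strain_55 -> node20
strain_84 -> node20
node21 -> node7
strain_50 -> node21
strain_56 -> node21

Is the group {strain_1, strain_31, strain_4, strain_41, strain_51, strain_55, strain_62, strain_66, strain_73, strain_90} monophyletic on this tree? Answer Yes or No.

The MRCA of the listed taxa subtends (((strain_73,(strain_1,strain_62)),(strain_51,(((strain_90,(strain_66,strain_31)),strain_4),strain_41))),(strain_55,strain_84)).
That clade also contains strain_84, which is not in the proposed group, so the group is not monophyletic.

No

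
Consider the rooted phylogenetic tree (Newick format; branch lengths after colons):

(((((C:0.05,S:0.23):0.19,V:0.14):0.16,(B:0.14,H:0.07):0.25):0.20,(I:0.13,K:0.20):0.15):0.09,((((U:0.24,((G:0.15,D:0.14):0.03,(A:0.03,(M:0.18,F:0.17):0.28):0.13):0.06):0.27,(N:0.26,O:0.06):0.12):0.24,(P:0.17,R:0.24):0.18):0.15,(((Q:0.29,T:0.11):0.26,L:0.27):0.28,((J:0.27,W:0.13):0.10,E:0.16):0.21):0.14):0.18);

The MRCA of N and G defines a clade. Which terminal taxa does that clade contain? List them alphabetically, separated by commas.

A, D, F, G, M, N, O, U

Tracing N: it sits inside (N,O).
Tracing G: it sits inside (G,D).
The smallest clade enclosing both is ((U,((G,D),(A,(M,F)))),(N,O)); the answer is its 8 terminal taxa in alphabetical order.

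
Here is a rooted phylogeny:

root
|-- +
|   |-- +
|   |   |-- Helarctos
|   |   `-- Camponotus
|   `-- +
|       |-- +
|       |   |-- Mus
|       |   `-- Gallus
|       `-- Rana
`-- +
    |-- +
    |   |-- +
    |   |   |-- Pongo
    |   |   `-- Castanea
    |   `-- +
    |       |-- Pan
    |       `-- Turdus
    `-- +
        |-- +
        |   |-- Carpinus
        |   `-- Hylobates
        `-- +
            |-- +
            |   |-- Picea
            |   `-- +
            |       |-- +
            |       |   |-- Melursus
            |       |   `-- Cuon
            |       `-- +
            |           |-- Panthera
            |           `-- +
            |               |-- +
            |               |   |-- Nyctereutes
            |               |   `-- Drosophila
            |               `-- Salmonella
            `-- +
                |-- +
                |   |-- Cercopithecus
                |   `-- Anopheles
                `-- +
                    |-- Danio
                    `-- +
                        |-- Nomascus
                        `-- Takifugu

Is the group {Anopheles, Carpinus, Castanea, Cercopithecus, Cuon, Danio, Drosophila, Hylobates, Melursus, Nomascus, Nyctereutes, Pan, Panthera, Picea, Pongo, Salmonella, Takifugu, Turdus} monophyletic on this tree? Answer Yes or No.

The most recent common ancestor of these taxa subtends (((Pongo,Castanea),(Pan,Turdus)),((Carpinus,Hylobates),((Picea,((Melursus,Cuon),(Panthera,((Nyctereutes,Drosophila),Salmonella)))),((Cercopithecus,Anopheles),(Danio,(Nomascus,Takifugu)))))).
That clade has exactly 18 tips — every listed taxon and nothing else — so the group is monophyletic.

Yes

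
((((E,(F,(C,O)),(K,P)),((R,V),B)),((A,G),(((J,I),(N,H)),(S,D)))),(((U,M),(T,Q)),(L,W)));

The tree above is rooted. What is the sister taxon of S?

D

S attaches to the tree at the node subtending (S,D).
The other lineage descending from that same node — the sister group — is the single tip D.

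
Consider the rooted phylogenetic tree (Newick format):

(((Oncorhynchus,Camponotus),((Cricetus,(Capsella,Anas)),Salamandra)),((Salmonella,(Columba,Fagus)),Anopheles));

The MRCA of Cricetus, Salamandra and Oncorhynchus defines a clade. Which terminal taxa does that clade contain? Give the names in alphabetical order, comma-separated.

Anas, Camponotus, Capsella, Cricetus, Oncorhynchus, Salamandra

Tracing Cricetus: it sits inside (Cricetus,(Capsella,Anas)).
Tracing Salamandra: it sits inside ((Cricetus,(Capsella,Anas)),Salamandra).
Tracing Oncorhynchus: it sits inside (Oncorhynchus,Camponotus).
The smallest clade enclosing all 3 is ((Oncorhynchus,Camponotus),((Cricetus,(Capsella,Anas)),Salamandra)); the answer is its 6 terminal taxa in alphabetical order.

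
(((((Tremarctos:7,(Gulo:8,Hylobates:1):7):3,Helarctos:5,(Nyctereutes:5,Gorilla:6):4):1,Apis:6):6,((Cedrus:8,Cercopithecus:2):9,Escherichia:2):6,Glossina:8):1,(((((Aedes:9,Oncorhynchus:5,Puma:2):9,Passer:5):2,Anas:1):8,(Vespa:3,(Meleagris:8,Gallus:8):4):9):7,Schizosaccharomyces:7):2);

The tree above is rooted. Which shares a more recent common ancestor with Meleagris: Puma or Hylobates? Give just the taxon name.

Puma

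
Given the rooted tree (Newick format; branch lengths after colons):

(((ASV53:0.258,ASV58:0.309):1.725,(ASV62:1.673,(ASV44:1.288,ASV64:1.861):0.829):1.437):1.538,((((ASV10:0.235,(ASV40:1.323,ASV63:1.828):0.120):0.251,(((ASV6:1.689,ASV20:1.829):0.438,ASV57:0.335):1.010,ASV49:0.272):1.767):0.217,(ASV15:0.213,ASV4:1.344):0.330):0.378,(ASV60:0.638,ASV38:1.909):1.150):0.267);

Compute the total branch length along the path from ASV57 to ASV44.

9.066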